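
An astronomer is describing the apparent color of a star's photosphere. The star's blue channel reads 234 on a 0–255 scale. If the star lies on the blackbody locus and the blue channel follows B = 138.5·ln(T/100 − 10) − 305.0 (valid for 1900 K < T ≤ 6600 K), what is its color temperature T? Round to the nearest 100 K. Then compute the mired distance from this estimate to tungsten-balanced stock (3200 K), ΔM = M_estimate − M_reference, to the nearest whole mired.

-143 mireds

ln(t − 10) = (234 + 305.0) / 138.5 = 3.8917.
t − 10 = e^3.8917 = 48.994, so t = 58.994.
T = 100·t = 5899 K → 5900 K to the nearest 100 K.
M_estimate = 10⁶/5900 = 169.49; M_reference = 10⁶/3200 = 312.50.
ΔM = 169.49 − 312.50 = -143.01 → -143 mireds.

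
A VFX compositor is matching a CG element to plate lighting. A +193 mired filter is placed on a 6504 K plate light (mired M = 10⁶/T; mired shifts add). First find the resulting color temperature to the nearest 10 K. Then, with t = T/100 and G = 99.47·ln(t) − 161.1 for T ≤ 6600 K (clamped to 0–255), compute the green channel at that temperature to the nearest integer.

M_in = 10⁶/6504 = 153.75; M_out = 153.75 + (+193) = 346.75.
T_out = 10⁶/346.75 = 2883.9 K → 2880 K; t = 28.8.
G = 99.47·ln 28.8 − 161.1 = 99.47·3.3604 − 161.1 = 173.157.
Rounded: 173.

173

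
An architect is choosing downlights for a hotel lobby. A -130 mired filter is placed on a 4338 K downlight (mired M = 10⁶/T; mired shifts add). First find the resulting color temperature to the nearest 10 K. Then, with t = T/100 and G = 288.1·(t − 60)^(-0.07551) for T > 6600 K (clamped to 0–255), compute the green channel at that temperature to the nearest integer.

M_in = 10⁶/4338 = 230.52; M_out = 230.52 + (-130) = 100.52.
T_out = 10⁶/100.52 = 9948.2 K → 9950 K; t = 99.5.
G = 288.1·(99.5 − 60)^(-0.07551) = 288.1·39.5^(-0.07551) = 288.1·0.75760 = 218.265.
Rounded: 218.

218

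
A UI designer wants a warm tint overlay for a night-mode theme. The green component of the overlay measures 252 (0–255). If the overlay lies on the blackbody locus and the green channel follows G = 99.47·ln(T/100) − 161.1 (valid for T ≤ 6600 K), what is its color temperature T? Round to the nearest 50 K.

6350 K

ln t = (252 + 161.1) / 99.47 = 4.1530.
t = e^4.1530 = 63.625.
T = 100·t = 6363 K → 6350 K to the nearest 50 K.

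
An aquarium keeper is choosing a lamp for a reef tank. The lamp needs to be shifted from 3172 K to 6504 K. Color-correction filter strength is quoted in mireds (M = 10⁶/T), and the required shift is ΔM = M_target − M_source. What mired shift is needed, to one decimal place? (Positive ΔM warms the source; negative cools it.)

M_source = 10⁶/3172 = 315.259; M_target = 10⁶/6504 = 153.752.
ΔM = 153.752 − 315.259 = -161.507 → -161.5 mireds, a cooling shift.

-161.5 mireds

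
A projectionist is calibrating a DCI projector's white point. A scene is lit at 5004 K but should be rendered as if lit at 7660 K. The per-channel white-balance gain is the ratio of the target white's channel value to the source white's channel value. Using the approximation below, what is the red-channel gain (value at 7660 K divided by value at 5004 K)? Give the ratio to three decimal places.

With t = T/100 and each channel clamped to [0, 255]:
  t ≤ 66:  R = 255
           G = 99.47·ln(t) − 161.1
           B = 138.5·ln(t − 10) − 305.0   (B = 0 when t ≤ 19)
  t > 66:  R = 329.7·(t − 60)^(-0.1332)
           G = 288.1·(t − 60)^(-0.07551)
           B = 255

At 5004 K (t = 50.04):
  R = 255 by definition for t ≤ 66.
At 7660 K (t = 76.6):
  R = 329.7·(76.6 − 60)^(-0.1332) = 329.7·16.6^(-0.1332) = 329.7·0.68783 = 226.778.
Gain = 226.778 / 255.000 = 0.8893 → 0.889.

0.889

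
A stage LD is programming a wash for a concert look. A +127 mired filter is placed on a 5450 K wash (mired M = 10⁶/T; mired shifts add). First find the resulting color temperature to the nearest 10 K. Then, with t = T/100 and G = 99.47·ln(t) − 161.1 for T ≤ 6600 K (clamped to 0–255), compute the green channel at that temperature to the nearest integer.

184

M_in = 10⁶/5450 = 183.49; M_out = 183.49 + (+127) = 310.49.
T_out = 10⁶/310.49 = 3220.8 K → 3220 K; t = 32.2.
G = 99.47·ln 32.2 − 161.1 = 99.47·3.4720 − 161.1 = 184.257.
Rounded: 184.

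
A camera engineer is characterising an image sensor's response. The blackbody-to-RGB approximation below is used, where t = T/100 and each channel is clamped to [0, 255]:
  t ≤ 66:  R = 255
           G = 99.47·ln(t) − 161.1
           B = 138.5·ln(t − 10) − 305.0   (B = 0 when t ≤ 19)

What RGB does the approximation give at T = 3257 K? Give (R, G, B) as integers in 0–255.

(255, 185, 127)

t = 3257/100 = 32.57; the t ≤ 66 branch applies.
R = 255 by definition for t ≤ 66.
G = 99.47·ln 32.57 − 161.1 = 99.47·3.4834 − 161.1 = 185.393.
B = 138.5·ln(32.57 − 10) − 305.0 = 138.5·ln 22.57 − 305.0 = 138.5·3.1166 − 305.0 = 126.652.
Rounded: (255, 185, 127).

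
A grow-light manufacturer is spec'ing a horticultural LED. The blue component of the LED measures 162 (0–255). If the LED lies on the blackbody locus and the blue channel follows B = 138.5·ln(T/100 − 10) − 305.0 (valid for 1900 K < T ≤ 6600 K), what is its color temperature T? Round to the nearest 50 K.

ln(t − 10) = (162 + 305.0) / 138.5 = 3.3718.
t − 10 = e^3.3718 = 29.132, so t = 39.132.
T = 100·t = 3913 K → 3900 K to the nearest 50 K.

3900 K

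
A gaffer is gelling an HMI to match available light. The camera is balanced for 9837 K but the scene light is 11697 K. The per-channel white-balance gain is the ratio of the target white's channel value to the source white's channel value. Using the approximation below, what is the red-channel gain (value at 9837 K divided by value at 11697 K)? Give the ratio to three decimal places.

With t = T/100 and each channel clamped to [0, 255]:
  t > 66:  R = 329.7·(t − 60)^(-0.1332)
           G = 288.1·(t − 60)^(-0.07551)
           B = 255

1.054

At 11697 K (t = 116.97):
  R = 329.7·(116.97 − 60)^(-0.1332) = 329.7·56.97^(-0.1332) = 329.7·0.58364 = 192.427.
At 9837 K (t = 98.37):
  R = 329.7·(98.37 − 60)^(-0.1332) = 329.7·38.37^(-0.1332) = 329.7·0.61519 = 202.830.
Gain = 202.830 / 192.427 = 1.0541 → 1.054.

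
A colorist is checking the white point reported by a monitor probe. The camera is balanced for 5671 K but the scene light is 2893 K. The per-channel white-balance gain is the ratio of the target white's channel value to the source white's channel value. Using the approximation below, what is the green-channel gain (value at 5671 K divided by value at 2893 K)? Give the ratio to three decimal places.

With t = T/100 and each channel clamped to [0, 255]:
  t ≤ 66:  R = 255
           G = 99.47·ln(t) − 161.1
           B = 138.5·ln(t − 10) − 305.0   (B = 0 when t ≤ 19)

1.386

At 2893 K (t = 28.93):
  G = 99.47·ln 28.93 − 161.1 = 99.47·3.3649 − 161.1 = 173.605.
At 5671 K (t = 56.71):
  G = 99.47·ln 56.71 − 161.1 = 99.47·4.0380 − 161.1 = 240.555.
Gain = 240.555 / 173.605 = 1.3856 → 1.386.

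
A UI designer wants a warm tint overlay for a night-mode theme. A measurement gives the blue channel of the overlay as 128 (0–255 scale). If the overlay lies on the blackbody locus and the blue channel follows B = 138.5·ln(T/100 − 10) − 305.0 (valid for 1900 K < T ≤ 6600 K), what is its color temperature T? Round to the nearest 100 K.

3300 K

ln(t − 10) = (128 + 305.0) / 138.5 = 3.1264.
t − 10 = e^3.1264 = 22.791, so t = 32.791.
T = 100·t = 3279 K → 3300 K to the nearest 100 K.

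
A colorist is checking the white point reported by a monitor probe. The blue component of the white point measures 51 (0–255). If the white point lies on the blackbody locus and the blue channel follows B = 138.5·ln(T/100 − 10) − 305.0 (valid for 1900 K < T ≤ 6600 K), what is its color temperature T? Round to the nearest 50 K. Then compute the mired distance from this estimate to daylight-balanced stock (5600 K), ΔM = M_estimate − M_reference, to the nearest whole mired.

ln(t − 10) = (51 + 305.0) / 138.5 = 2.5704.
t − 10 = e^2.5704 = 13.071, so t = 23.071.
T = 100·t = 2307 K → 2300 K to the nearest 50 K.
M_estimate = 10⁶/2300 = 434.78; M_reference = 10⁶/5600 = 178.57.
ΔM = 434.78 − 178.57 = 256.21 → +256 mireds.

+256 mireds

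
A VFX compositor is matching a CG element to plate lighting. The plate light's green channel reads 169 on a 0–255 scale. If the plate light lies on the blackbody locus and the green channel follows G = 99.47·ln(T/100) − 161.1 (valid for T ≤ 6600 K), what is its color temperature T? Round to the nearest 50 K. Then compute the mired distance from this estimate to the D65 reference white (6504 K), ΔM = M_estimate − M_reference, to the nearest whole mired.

+210 mireds

ln t = (169 + 161.1) / 99.47 = 3.3186.
t = e^3.3186 = 27.621.
T = 100·t = 2762 K → 2750 K to the nearest 50 K.
M_estimate = 10⁶/2750 = 363.64; M_reference = 10⁶/6504 = 153.75.
ΔM = 363.64 − 153.75 = 209.88 → +210 mireds.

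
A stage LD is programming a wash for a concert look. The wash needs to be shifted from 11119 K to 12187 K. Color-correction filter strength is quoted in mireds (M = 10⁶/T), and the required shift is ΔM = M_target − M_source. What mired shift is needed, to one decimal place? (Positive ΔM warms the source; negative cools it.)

M_source = 10⁶/11119 = 89.936; M_target = 10⁶/12187 = 82.055.
ΔM = 82.055 − 89.936 = -7.881 → -7.9 mireds, a cooling shift.

-7.9 mireds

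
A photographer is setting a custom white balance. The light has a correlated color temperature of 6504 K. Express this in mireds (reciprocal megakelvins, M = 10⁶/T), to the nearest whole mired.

154 mireds

M = 10⁶ / 6504 = 153.752 → 154 mireds.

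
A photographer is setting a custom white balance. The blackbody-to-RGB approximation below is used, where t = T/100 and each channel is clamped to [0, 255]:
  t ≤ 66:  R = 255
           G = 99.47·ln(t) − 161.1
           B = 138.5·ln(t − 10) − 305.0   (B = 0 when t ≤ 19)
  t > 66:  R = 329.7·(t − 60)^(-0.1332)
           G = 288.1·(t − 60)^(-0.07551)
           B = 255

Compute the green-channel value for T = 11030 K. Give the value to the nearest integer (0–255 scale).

t = 11030/100 = 110.3; the t > 66 branch applies.
G = 288.1·(110.3 − 60)^(-0.07551) = 288.1·50.3^(-0.07551) = 288.1·0.74390 = 214.318.
Rounded: 214.

214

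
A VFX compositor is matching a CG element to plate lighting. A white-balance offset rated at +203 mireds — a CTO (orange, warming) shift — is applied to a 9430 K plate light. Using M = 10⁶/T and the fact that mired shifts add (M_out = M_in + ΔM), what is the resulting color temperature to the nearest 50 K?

3250 K

M_in = 10⁶/9430 = 106.04 mireds.
M_out = 106.04 + (+203) = 309.04 mireds.
T_out = 10⁶/309.04 = 3235.8 K → 3250 K.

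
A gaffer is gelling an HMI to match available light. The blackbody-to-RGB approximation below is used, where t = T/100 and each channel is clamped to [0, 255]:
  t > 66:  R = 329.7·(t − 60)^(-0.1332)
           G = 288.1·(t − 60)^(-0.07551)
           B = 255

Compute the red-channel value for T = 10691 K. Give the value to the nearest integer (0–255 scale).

t = 10691/100 = 106.91; the t > 66 branch applies.
R = 329.7·(106.91 − 60)^(-0.1332) = 329.7·46.91^(-0.1332) = 329.7·0.59895 = 197.472.
Rounded: 197.

197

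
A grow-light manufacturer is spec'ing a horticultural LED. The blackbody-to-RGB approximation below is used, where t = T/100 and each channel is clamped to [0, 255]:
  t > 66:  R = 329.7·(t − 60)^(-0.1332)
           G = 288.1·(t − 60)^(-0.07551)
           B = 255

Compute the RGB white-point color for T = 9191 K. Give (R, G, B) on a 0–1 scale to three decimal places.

(0.815, 0.870, 1.000)

t = 9191/100 = 91.91; the t > 66 branch applies.
R = 329.7·(91.91 − 60)^(-0.1332) = 329.7·31.91^(-0.1332) = 329.7·0.63049 = 207.872.
G = 288.1·(91.91 − 60)^(-0.07551) = 288.1·31.91^(-0.07551) = 288.1·0.76991 = 221.810.
B = 255 by definition for t > 66.
Dividing each by 255: (0.8152, 0.8698, 1.0000) → (0.815, 0.870, 1.000).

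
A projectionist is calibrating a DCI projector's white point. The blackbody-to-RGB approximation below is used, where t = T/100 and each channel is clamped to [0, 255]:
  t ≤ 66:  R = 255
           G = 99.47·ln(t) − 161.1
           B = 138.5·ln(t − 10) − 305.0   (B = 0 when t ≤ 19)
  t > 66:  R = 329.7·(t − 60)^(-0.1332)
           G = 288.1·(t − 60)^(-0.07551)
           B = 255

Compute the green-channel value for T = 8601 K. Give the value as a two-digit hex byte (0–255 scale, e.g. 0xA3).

t = 8601/100 = 86.01; the t > 66 branch applies.
G = 288.1·(86.01 − 60)^(-0.07551) = 288.1·26.01^(-0.07551) = 288.1·0.78188 = 225.261.
Rounded: 225; in hex, 0xE1.

0xE1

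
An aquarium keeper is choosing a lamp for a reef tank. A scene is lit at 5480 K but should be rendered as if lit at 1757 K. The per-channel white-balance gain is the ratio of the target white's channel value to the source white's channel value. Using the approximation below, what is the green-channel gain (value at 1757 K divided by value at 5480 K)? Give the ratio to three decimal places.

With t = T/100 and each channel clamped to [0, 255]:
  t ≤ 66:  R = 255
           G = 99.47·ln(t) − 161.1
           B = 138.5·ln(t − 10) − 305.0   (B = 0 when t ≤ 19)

At 5480 K (t = 54.8):
  G = 99.47·ln 54.8 − 161.1 = 99.47·4.0037 − 161.1 = 237.147.
At 1757 K (t = 17.57):
  G = 99.47·ln 17.57 − 161.1 = 99.47·2.8662 − 161.1 = 124.000.
Gain = 124.000 / 237.147 = 0.5229 → 0.523.

0.523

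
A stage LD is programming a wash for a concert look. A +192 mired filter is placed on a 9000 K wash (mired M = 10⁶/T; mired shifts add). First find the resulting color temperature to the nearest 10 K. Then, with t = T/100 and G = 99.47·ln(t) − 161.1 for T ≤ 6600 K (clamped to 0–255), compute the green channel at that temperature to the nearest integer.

187

M_in = 10⁶/9000 = 111.11; M_out = 111.11 + (+192) = 303.11.
T_out = 10⁶/303.11 = 3299.1 K → 3300 K; t = 33.
G = 99.47·ln 33 − 161.1 = 99.47·3.4965 − 161.1 = 186.698.
Rounded: 187.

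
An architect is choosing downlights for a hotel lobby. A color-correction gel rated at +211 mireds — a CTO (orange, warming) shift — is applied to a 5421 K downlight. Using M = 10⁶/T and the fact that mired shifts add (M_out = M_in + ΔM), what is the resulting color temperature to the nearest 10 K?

2530 K

M_in = 10⁶/5421 = 184.47 mireds.
M_out = 184.47 + (+211) = 395.47 mireds.
T_out = 10⁶/395.47 = 2528.7 K → 2530 K.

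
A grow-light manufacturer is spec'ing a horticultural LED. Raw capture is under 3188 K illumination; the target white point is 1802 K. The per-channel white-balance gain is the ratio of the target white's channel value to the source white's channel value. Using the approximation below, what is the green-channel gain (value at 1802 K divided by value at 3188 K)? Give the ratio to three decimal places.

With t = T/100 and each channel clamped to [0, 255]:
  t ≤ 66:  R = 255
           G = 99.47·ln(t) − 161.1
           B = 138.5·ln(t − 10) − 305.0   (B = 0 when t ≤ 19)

0.690

At 3188 K (t = 31.88):
  G = 99.47·ln 31.88 − 161.1 = 99.47·3.4620 − 161.1 = 183.263.
At 1802 K (t = 18.02):
  G = 99.47·ln 18.02 − 161.1 = 99.47·2.8915 − 161.1 = 126.516.
Gain = 126.516 / 183.263 = 0.6904 → 0.690.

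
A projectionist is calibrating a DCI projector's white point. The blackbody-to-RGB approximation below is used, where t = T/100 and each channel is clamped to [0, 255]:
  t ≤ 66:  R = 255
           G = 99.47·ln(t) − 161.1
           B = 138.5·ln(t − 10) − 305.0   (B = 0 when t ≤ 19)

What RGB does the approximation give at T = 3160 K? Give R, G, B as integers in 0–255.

t = 3160/100 = 31.6; the t ≤ 66 branch applies.
R = 255 by definition for t ≤ 66.
G = 99.47·ln 31.6 − 161.1 = 99.47·3.4532 − 161.1 = 182.386.
B = 138.5·ln(31.6 − 10) − 305.0 = 138.5·ln 21.6 − 305.0 = 138.5·3.0727 − 305.0 = 120.568.
Rounded: (255, 182, 121).

R=255, G=182, B=121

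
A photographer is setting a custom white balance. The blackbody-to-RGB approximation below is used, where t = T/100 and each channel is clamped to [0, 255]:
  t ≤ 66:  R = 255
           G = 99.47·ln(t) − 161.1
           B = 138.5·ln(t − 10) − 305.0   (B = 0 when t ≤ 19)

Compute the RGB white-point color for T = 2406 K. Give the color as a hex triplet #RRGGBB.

t = 2406/100 = 24.06; the t ≤ 66 branch applies.
R = 255 by definition for t ≤ 66.
G = 99.47·ln 24.06 − 161.1 = 99.47·3.1806 − 161.1 = 155.269.
B = 138.5·ln(24.06 − 10) − 305.0 = 138.5·ln 14.06 − 305.0 = 138.5·2.6433 − 305.0 = 61.102.
Rounded: (255, 155, 61).
In hex: #FF9B3D.

#FF9B3D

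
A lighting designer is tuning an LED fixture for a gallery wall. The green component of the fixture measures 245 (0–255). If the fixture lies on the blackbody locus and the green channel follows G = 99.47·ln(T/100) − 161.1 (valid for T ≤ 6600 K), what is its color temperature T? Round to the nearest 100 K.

ln t = (245 + 161.1) / 99.47 = 4.0826.
t = e^4.0826 = 59.302.
T = 100·t = 5930 K → 5900 K to the nearest 100 K.

5900 K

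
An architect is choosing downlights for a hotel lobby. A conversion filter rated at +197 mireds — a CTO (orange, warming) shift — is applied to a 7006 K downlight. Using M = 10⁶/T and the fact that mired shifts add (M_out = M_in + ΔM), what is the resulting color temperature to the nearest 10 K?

2940 K

M_in = 10⁶/7006 = 142.73 mireds.
M_out = 142.73 + (+197) = 339.73 mireds.
T_out = 10⁶/339.73 = 2943.5 K → 2940 K.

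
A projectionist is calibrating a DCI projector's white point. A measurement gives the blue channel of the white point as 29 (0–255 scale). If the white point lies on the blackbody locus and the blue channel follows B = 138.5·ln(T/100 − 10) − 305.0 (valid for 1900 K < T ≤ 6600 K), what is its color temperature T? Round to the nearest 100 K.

ln(t − 10) = (29 + 305.0) / 138.5 = 2.4116.
t − 10 = e^2.4116 = 11.151, so t = 21.151.
T = 100·t = 2115 K → 2100 K to the nearest 100 K.

2100 K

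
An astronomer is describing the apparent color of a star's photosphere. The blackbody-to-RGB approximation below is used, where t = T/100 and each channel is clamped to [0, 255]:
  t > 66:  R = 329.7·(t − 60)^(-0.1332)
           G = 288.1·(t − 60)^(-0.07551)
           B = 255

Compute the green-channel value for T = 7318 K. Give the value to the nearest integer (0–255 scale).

237

t = 7318/100 = 73.18; the t > 66 branch applies.
G = 288.1·(73.18 − 60)^(-0.07551) = 288.1·13.18^(-0.07551) = 288.1·0.82307 = 237.126.
Rounded: 237.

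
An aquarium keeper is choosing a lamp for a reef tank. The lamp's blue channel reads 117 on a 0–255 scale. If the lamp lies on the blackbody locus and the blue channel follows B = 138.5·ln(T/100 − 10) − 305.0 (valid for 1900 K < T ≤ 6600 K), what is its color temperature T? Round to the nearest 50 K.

3100 K

ln(t − 10) = (117 + 305.0) / 138.5 = 3.0469.
t − 10 = e^3.0469 = 21.051, so t = 31.051.
T = 100·t = 3105 K → 3100 K to the nearest 50 K.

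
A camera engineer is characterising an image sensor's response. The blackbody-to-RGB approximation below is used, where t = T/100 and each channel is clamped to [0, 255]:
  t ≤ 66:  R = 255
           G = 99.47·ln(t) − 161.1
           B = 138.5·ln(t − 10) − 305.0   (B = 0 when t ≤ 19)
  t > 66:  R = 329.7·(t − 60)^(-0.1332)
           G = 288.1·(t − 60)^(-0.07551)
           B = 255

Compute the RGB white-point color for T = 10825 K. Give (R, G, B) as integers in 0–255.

(197, 215, 255)

t = 10825/100 = 108.25; the t > 66 branch applies.
R = 329.7·(108.25 − 60)^(-0.1332) = 329.7·48.25^(-0.1332) = 329.7·0.59670 = 196.733.
G = 288.1·(108.25 − 60)^(-0.07551) = 288.1·48.25^(-0.07551) = 288.1·0.74624 = 214.992.
B = 255 by definition for t > 66.
Rounded: (197, 215, 255).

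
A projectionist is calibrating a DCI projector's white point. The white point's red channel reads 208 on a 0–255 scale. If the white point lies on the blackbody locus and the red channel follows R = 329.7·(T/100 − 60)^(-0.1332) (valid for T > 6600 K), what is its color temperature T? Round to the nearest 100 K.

9200 K

(t − 60)^(-0.1332) = 208/329.7 = 0.63088.
t − 60 = 0.63088^(1/-0.1332) = 0.63088^(-7.508) = 31.763, so t = 91.763.
T = 100·t = 9176 K → 9200 K to the nearest 100 K.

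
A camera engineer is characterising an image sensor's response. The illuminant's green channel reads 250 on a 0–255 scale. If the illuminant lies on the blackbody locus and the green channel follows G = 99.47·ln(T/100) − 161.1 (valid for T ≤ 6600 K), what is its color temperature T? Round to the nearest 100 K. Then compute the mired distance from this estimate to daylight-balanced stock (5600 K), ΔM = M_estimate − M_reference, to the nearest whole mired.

ln t = (250 + 161.1) / 99.47 = 4.1329.
t = e^4.1329 = 62.359.
T = 100·t = 6236 K → 6200 K to the nearest 100 K.
M_estimate = 10⁶/6200 = 161.29; M_reference = 10⁶/5600 = 178.57.
ΔM = 161.29 − 178.57 = -17.28 → -17 mireds.

-17 mireds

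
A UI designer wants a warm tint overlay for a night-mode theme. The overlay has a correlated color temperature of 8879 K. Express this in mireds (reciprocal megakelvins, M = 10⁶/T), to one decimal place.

112.6 mireds

M = 10⁶ / 8879 = 112.625 → 112.6 mireds.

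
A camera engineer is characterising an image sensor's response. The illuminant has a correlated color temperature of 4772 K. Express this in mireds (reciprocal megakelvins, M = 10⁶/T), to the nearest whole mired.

M = 10⁶ / 4772 = 209.556 → 210 mireds.

210 mireds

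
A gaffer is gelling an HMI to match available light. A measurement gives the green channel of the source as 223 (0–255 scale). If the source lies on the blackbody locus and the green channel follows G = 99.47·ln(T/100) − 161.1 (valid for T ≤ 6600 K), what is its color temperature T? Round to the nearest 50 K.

4750 K

ln t = (223 + 161.1) / 99.47 = 3.8615.
t = e^3.8615 = 47.535.
T = 100·t = 4753 K → 4750 K to the nearest 50 K.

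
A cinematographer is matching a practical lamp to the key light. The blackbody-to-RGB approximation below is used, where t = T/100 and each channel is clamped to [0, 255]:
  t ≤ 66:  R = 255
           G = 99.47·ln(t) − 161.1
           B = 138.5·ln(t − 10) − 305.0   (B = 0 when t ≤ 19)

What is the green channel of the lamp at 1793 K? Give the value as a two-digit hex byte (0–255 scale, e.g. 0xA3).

0x7E

t = 1793/100 = 17.93; the t ≤ 66 branch applies.
G = 99.47·ln 17.93 − 161.1 = 99.47·2.8865 − 161.1 = 126.018.
Rounded: 126; in hex, 0x7E.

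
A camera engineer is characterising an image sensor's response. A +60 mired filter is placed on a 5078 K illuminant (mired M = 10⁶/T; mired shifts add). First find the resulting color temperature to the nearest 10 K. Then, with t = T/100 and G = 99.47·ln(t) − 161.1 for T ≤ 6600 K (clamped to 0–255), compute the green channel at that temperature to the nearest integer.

203

M_in = 10⁶/5078 = 196.93; M_out = 196.93 + (+60) = 256.93.
T_out = 10⁶/256.93 = 3892.1 K → 3890 K; t = 38.9.
G = 99.47·ln 38.9 − 161.1 = 99.47·3.6610 − 161.1 = 203.059.
Rounded: 203.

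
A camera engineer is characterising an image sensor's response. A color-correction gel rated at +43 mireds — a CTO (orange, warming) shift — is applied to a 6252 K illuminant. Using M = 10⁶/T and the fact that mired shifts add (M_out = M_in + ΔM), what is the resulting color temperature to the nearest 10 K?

M_in = 10⁶/6252 = 159.95 mireds.
M_out = 159.95 + (+43) = 202.95 mireds.
T_out = 10⁶/202.95 = 4927.4 K → 4930 K.

4930 K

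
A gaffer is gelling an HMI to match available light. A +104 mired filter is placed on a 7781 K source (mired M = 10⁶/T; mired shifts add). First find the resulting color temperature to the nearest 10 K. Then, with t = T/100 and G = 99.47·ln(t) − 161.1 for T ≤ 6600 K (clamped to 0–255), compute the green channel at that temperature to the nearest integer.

213

M_in = 10⁶/7781 = 128.52; M_out = 128.52 + (+104) = 232.52.
T_out = 10⁶/232.52 = 4300.7 K → 4300 K; t = 43.
G = 99.47·ln 43 − 161.1 = 99.47·3.7612 − 161.1 = 213.027.
Rounded: 213.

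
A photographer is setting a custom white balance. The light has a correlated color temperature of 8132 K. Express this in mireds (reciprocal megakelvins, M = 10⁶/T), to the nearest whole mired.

123 mireds

M = 10⁶ / 8132 = 122.971 → 123 mireds.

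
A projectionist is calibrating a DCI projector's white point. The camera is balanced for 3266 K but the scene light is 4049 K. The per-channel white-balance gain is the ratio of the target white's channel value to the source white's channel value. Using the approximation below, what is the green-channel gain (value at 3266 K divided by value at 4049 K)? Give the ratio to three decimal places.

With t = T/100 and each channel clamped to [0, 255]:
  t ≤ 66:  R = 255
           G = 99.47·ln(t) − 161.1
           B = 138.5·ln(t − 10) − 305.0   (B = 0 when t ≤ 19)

At 4049 K (t = 40.49):
  G = 99.47·ln 40.49 − 161.1 = 99.47·3.7011 − 161.1 = 207.044.
At 3266 K (t = 32.66):
  G = 99.47·ln 32.66 − 161.1 = 99.47·3.4862 − 161.1 = 185.667.
Gain = 185.667 / 207.044 = 0.8968 → 0.897.

0.897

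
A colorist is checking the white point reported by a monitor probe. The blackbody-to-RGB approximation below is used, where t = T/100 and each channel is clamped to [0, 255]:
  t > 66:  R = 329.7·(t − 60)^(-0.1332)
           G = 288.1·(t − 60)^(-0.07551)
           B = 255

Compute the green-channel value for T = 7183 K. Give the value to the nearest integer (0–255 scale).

t = 7183/100 = 71.83; the t > 66 branch applies.
G = 288.1·(71.83 − 60)^(-0.07551) = 288.1·11.83^(-0.07551) = 288.1·0.82981 = 239.068.
Rounded: 239.

239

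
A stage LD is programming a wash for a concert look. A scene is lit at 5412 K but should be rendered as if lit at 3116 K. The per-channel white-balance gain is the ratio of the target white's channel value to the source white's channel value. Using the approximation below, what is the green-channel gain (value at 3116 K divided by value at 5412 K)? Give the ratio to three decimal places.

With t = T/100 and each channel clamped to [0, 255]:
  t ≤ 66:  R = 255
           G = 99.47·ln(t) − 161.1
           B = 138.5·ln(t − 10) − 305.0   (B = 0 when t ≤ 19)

0.767

At 5412 K (t = 54.12):
  G = 99.47·ln 54.12 − 161.1 = 99.47·3.9912 − 161.1 = 235.905.
At 3116 K (t = 31.16):
  G = 99.47·ln 31.16 − 161.1 = 99.47·3.4391 − 161.1 = 180.991.
Gain = 180.991 / 235.905 = 0.7672 → 0.767.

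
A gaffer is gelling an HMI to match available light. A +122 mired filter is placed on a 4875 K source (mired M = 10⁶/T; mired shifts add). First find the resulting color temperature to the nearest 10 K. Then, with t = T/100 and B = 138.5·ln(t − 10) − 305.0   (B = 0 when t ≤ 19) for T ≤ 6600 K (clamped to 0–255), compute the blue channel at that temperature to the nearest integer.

114

M_in = 10⁶/4875 = 205.13; M_out = 205.13 + (+122) = 327.13.
T_out = 10⁶/327.13 = 3056.9 K → 3060 K; t = 30.6.
B = 138.5·ln(30.6 − 10) − 305.0 = 138.5·ln 20.6 − 305.0 = 138.5·3.0253 − 305.0 = 114.003.
Rounded: 114.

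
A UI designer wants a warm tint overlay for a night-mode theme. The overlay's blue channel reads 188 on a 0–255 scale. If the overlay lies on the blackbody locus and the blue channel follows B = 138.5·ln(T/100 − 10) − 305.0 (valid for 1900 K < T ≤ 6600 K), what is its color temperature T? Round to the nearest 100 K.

4500 K

ln(t − 10) = (188 + 305.0) / 138.5 = 3.5596.
t − 10 = e^3.5596 = 35.148, so t = 45.148.
T = 100·t = 4515 K → 4500 K to the nearest 100 K.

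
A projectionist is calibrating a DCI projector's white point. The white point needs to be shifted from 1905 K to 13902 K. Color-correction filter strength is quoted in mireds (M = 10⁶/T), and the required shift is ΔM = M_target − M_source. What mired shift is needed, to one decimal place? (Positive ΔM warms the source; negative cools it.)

-453.0 mireds

M_source = 10⁶/1905 = 524.934; M_target = 10⁶/13902 = 71.932.
ΔM = 71.932 − 524.934 = -453.002 → -453.0 mireds, a cooling shift.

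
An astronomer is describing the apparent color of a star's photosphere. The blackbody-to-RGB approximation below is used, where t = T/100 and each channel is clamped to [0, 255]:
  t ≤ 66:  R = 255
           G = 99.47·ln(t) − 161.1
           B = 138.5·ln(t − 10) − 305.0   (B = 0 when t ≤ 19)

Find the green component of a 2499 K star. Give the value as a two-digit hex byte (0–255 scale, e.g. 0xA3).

0x9F

t = 2499/100 = 24.99; the t ≤ 66 branch applies.
G = 99.47·ln 24.99 − 161.1 = 99.47·3.2185 − 161.1 = 159.042.
Rounded: 159; in hex, 0x9F.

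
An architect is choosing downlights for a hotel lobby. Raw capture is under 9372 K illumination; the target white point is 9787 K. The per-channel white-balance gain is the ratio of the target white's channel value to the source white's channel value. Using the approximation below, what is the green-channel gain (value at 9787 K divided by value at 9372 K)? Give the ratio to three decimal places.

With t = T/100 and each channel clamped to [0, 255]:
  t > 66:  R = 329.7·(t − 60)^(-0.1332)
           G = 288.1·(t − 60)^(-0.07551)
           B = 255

At 9372 K (t = 93.72):
  G = 288.1·(93.72 − 60)^(-0.07551) = 288.1·33.72^(-0.07551) = 288.1·0.76671 = 220.888.
At 9787 K (t = 97.87):
  G = 288.1·(97.87 − 60)^(-0.07551) = 288.1·37.87^(-0.07551) = 288.1·0.76002 = 218.961.
Gain = 218.961 / 220.888 = 0.9913 → 0.991.

0.991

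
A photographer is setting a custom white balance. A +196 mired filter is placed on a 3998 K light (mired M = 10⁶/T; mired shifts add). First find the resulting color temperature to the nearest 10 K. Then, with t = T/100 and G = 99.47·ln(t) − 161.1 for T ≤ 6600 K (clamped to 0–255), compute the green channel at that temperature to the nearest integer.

148

M_in = 10⁶/3998 = 250.13; M_out = 250.13 + (+196) = 446.13.
T_out = 10⁶/446.13 = 2241.5 K → 2240 K; t = 22.4.
G = 99.47·ln 22.4 − 161.1 = 99.47·3.1091 − 161.1 = 148.158.
Rounded: 148.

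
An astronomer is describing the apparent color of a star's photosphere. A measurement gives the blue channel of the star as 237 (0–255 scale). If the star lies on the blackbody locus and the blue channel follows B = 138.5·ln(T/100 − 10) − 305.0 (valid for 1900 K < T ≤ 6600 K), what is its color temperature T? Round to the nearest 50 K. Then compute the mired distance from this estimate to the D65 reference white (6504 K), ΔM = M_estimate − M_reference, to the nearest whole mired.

ln(t − 10) = (237 + 305.0) / 138.5 = 3.9134.
t − 10 = e^3.9134 = 50.067, so t = 60.067.
T = 100·t = 6007 K → 6000 K to the nearest 50 K.
M_estimate = 10⁶/6000 = 166.67; M_reference = 10⁶/6504 = 153.75.
ΔM = 166.67 − 153.75 = 12.92 → +13 mireds.

+13 mireds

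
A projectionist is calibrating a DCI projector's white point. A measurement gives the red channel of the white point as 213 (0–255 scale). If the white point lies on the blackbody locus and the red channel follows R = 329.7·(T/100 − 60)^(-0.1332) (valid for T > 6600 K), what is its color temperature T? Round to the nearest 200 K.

8600 K

(t − 60)^(-0.1332) = 213/329.7 = 0.64604.
t − 60 = 0.64604^(1/-0.1332) = 0.64604^(-7.508) = 26.575, so t = 86.575.
T = 100·t = 8657 K → 8600 K to the nearest 200 K.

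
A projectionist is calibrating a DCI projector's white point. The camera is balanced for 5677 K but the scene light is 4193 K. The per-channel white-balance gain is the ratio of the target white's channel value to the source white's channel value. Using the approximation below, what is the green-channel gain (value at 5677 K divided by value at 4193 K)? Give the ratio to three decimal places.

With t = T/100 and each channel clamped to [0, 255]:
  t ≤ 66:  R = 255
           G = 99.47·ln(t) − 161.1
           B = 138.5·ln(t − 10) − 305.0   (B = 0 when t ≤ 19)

At 4193 K (t = 41.93):
  G = 99.47·ln 41.93 − 161.1 = 99.47·3.7360 − 161.1 = 210.520.
At 5677 K (t = 56.77):
  G = 99.47·ln 56.77 − 161.1 = 99.47·4.0390 − 161.1 = 240.660.
Gain = 240.660 / 210.520 = 1.1432 → 1.143.

1.143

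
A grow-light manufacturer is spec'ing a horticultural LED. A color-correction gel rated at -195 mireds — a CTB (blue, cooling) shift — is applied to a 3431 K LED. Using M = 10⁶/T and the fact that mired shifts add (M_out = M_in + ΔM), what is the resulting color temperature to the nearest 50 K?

M_in = 10⁶/3431 = 291.46 mireds.
M_out = 291.46 + (-195) = 96.46 mireds.
T_out = 10⁶/96.46 = 10367.0 K → 10350 K.

10350 K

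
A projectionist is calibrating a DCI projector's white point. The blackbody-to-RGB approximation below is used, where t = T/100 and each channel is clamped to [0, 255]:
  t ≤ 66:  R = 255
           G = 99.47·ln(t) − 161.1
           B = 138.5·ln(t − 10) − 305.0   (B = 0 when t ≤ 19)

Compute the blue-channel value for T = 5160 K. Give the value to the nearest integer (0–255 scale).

t = 5160/100 = 51.6; the t ≤ 66 branch applies.
B = 138.5·ln(51.6 − 10) − 305.0 = 138.5·ln 41.6 − 305.0 = 138.5·3.7281 − 305.0 = 211.342.
Rounded: 211.

211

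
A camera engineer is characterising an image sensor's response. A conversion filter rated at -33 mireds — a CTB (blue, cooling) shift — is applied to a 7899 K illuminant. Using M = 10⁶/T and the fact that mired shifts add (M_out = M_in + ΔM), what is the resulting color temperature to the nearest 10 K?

10680 K

M_in = 10⁶/7899 = 126.60 mireds.
M_out = 126.60 + (-33) = 93.60 mireds.
T_out = 10⁶/93.60 = 10684.0 K → 10680 K.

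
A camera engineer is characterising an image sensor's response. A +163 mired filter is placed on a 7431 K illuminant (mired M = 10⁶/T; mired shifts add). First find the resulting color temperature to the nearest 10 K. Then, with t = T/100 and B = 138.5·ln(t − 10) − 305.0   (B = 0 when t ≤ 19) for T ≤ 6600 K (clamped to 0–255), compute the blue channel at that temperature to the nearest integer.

M_in = 10⁶/7431 = 134.57; M_out = 134.57 + (+163) = 297.57.
T_out = 10⁶/297.57 = 3360.5 K → 3360 K; t = 33.6.
B = 138.5·ln(33.6 − 10) − 305.0 = 138.5·ln 23.6 − 305.0 = 138.5·3.1612 − 305.0 = 132.833.
Rounded: 133.

133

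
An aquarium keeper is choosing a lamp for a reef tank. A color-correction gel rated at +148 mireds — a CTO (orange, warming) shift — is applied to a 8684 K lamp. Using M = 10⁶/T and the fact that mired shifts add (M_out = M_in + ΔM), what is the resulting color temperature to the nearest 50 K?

3800 K

M_in = 10⁶/8684 = 115.15 mireds.
M_out = 115.15 + (+148) = 263.15 mireds.
T_out = 10⁶/263.15 = 3800.1 K → 3800 K.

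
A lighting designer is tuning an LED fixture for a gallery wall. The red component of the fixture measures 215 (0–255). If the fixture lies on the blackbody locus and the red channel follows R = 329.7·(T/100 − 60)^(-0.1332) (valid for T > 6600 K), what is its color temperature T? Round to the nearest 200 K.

(t − 60)^(-0.1332) = 215/329.7 = 0.65211.
t − 60 = 0.65211^(1/-0.1332) = 0.65211^(-7.508) = 24.774, so t = 84.774.
T = 100·t = 8477 K → 8400 K to the nearest 200 K.

8400 K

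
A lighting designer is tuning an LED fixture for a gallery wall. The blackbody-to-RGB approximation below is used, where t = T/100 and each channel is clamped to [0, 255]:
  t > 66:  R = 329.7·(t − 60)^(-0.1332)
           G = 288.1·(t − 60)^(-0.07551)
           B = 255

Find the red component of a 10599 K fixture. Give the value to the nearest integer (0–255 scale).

t = 10599/100 = 105.99; the t > 66 branch applies.
R = 329.7·(105.99 − 60)^(-0.1332) = 329.7·45.99^(-0.1332) = 329.7·0.60053 = 197.994.
Rounded: 198.

198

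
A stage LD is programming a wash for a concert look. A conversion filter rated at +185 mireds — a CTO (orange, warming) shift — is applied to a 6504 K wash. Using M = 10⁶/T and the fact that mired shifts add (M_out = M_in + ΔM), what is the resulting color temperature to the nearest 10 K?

2950 K

M_in = 10⁶/6504 = 153.75 mireds.
M_out = 153.75 + (+185) = 338.75 mireds.
T_out = 10⁶/338.75 = 2952.0 K → 2950 K.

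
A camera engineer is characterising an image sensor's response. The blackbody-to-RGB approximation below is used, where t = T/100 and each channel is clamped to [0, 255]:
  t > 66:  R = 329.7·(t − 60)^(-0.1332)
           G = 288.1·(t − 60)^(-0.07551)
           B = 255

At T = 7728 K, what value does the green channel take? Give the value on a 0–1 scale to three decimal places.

0.911

t = 7728/100 = 77.28; the t > 66 branch applies.
G = 288.1·(77.28 − 60)^(-0.07551) = 288.1·17.28^(-0.07551) = 288.1·0.80640 = 232.325.
On a 0–1 scale: 232.325/255 = 0.9111 → 0.911.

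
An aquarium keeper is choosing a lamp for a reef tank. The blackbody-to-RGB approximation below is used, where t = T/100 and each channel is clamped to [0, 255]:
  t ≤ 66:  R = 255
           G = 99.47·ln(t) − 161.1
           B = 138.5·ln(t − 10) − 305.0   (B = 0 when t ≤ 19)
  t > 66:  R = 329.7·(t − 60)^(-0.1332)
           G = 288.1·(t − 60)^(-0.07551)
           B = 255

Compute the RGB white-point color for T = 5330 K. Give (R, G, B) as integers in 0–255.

t = 5330/100 = 53.3; the t ≤ 66 branch applies.
R = 255 by definition for t ≤ 66.
G = 99.47·ln 53.3 − 161.1 = 99.47·3.9759 − 161.1 = 234.386.
B = 138.5·ln(53.3 − 10) − 305.0 = 138.5·ln 43.3 − 305.0 = 138.5·3.7682 − 305.0 = 216.889.
Rounded: (255, 234, 217).

(255, 234, 217)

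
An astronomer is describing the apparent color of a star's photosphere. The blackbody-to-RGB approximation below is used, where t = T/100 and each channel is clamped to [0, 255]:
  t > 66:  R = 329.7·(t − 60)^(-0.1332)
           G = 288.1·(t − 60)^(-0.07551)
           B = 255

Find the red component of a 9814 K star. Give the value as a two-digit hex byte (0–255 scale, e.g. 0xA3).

0xCB

t = 9814/100 = 98.14; the t > 66 branch applies.
R = 329.7·(98.14 − 60)^(-0.1332) = 329.7·38.14^(-0.1332) = 329.7·0.61569 = 202.992.
Rounded: 203; in hex, 0xCB.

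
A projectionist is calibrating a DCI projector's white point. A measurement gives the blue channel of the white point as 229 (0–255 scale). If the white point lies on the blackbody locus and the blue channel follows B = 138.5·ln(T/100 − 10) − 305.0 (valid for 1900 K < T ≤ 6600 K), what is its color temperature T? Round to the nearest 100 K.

5700 K

ln(t − 10) = (229 + 305.0) / 138.5 = 3.8556.
t − 10 = e^3.8556 = 47.257, so t = 57.257.
T = 100·t = 5726 K → 5700 K to the nearest 100 K.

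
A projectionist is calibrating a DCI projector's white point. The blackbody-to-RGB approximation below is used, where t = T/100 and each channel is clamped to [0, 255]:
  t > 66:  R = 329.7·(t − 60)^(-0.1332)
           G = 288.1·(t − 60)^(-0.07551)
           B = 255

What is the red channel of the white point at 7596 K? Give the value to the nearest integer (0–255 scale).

228

t = 7596/100 = 75.96; the t > 66 branch applies.
R = 329.7·(75.96 − 60)^(-0.1332) = 329.7·15.96^(-0.1332) = 329.7·0.69144 = 227.969.
Rounded: 228.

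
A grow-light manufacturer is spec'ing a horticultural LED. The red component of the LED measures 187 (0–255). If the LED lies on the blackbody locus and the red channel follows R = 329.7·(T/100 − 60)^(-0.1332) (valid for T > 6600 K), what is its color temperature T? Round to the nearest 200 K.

(t − 60)^(-0.1332) = 187/329.7 = 0.56718.
t − 60 = 0.56718^(1/-0.1332) = 0.56718^(-7.508) = 70.620, so t = 130.620.
T = 100·t = 13062 K → 13000 K to the nearest 200 K.

13000 K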